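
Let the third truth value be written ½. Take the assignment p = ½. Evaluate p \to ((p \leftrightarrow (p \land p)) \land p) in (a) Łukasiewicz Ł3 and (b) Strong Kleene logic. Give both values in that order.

In Łukasiewicz Ł3: p \land p = ½ \land ½ = ½
p \leftrightarrow (p \land p) = ½ \leftrightarrow ½ = True  [1 − |½−½|]
(p \leftrightarrow (p \land p)) \land p = True \land ½ = ½
p \to ((p \leftrightarrow (p \land p)) \land p) = ½ \to ½ = True
In Strong Kleene logic: p \land p = ½ \land ½ = ½
p \leftrightarrow (p \land p) = ½ \leftrightarrow ½ = ½
(p \leftrightarrow (p \land p)) \land p = ½ \land ½ = ½
p \to ((p \leftrightarrow (p \land p)) \land p) = ½ \to ½ = ½  [\lnot ½ \lor ½]
They differ because Łukasiewicz Ł3 and Strong Kleene logic treat ½ differently under implication.

True; ½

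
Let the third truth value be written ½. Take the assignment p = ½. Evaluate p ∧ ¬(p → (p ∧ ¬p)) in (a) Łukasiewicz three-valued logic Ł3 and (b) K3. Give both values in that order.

In Łukasiewicz three-valued logic Ł3: ¬p = ¬½ = ½
p ∧ ¬p = ½ ∧ ½ = ½
p → (p ∧ ¬p) = ½ → ½ = True  [min(1, 1−½+½)]
¬(p → (p ∧ ¬p)) = ¬True = False
p ∧ ¬(p → (p ∧ ¬p)) = ½ ∧ False = False
In K3: ¬p = ¬½ = ½
p ∧ ¬p = ½ ∧ ½ = ½
p → (p ∧ ¬p) = ½ → ½ = ½
¬(p → (p ∧ ¬p)) = ¬½ = ½
p ∧ ¬(p → (p ∧ ¬p)) = ½ ∧ ½ = ½
They differ because Łukasiewicz three-valued logic Ł3 and K3 treat ½ differently under implication.

False; ½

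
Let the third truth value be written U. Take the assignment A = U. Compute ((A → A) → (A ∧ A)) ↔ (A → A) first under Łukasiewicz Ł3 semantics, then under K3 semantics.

In Łukasiewicz Ł3: A → A = U → U = true  [min(1, 1−½+½)]
A ∧ A = U ∧ U = U
(A → A) → (A ∧ A) = true → U = U
A → A = U → U = true
((A → A) → (A ∧ A)) ↔ (A → A) = U ↔ true = U
In K3: A → A = U → U = U
A ∧ A = U ∧ U = U
(A → A) → (A ∧ A) = U → U = U
A → A = U → U = U
((A → A) → (A ∧ A)) ↔ (A → A) = U ↔ U = U

U; U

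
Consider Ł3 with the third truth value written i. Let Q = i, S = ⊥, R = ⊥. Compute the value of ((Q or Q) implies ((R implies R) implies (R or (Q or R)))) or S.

Q or Q = i or i = i
R implies R = ⊥ implies ⊥ = ⊤
Q or R = i or ⊥ = i
R or (Q or R) = ⊥ or i = i
(R implies R) implies (R or (Q or R)) = ⊤ implies i = i
(Q or Q) implies ((R implies R) implies (R or (Q or R))) = i implies i = ⊤
((Q or Q) implies ((R implies R) implies (R or (Q or R)))) or S = ⊤ or ⊥ = ⊤

⊤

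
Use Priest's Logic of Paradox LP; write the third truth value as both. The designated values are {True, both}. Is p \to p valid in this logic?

Every assignment of p over {True, both, False} gives a value in {True, both}.
In particular, with p=both: p \to p = both.

Yes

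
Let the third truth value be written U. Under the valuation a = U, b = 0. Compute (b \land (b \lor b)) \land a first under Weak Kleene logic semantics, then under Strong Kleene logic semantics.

In Weak Kleene logic: b \lor b = 0 \lor 0 = 0
b \land (b \lor b) = 0 \land 0 = 0
(b \land (b \lor b)) \land a = 0 \land U = U
In Strong Kleene logic: b \lor b = 0 \lor 0 = 0
b \land (b \lor b) = 0 \land 0 = 0
(b \land (b \lor b)) \land a = 0 \land U = 0
They differ because Weak Kleene logic and Strong Kleene logic treat U differently under the binary connectives.

U; 0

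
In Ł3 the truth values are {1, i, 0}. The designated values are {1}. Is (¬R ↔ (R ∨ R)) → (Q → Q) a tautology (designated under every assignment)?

Yes

Every assignment of R, Q over {1, i, 0} gives a value in {1}.
In particular, with R=i, Q=i: (¬R ↔ (R ∨ R)) → (Q → Q) = 1.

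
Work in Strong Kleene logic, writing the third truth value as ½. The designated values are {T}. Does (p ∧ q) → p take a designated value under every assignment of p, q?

Countermodel: p=½, q=T gives ½, which is not designated.

No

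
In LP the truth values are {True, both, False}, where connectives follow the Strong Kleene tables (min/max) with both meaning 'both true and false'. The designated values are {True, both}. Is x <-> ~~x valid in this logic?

Every assignment of x over {True, both, False} gives a value in {True, both}.
In particular, with x=both: x <-> ~~x = both.

Yes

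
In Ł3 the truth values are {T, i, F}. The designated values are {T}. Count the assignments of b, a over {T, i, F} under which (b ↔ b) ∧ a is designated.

3

Designated under: (b=T, a=T); (b=i, a=T); (b=F, a=T).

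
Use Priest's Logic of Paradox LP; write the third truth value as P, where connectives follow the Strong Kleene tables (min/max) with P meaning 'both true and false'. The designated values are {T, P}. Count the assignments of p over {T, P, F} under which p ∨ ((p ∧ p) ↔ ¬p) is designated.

2

p=T: T ✓
p=P: P ✓
p=F: F ·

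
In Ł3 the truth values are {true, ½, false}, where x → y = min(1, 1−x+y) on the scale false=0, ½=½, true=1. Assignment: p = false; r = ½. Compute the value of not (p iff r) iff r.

p iff r = false iff ½ = ½  [1 − |0−½|]
not (p iff r) = not ½ = ½
not (p iff r) iff r = ½ iff ½ = true

true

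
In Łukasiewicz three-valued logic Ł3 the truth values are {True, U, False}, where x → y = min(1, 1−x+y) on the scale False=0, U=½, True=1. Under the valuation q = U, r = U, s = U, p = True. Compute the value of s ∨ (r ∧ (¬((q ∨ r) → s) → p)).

U

q ∨ r = U ∨ U = U
(q ∨ r) → s = U → U = True  [min(1, 1−½+½)]
¬((q ∨ r) → s) = ¬True = False
¬((q ∨ r) → s) → p = False → True = True
r ∧ (¬((q ∨ r) → s) → p) = U ∧ True = U
s ∨ (r ∧ (¬((q ∨ r) → s) → p)) = U ∨ U = U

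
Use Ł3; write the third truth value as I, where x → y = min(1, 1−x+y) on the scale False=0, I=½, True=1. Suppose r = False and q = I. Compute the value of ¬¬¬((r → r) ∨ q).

r → r = False → False = True
(r → r) ∨ q = True ∨ I = True
¬((r → r) ∨ q) = ¬True = False
¬¬((r → r) ∨ q) = ¬False = True
¬¬¬((r → r) ∨ q) = ¬True = False

False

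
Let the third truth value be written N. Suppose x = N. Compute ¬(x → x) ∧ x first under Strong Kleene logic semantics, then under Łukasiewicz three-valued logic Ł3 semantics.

N; 0

In Strong Kleene logic: x → x = N → N = N  [¬N ∨ N]
¬(x → x) = ¬N = N
¬(x → x) ∧ x = N ∧ N = N
In Łukasiewicz three-valued logic Ł3: x → x = N → N = 1  [min(1, 1−½+½)]
¬(x → x) = ¬1 = 0
¬(x → x) ∧ x = 0 ∧ N = 0
They differ because Strong Kleene logic and Łukasiewicz three-valued logic Ł3 treat N differently under implication.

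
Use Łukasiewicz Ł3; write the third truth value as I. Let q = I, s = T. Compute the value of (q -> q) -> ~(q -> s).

F

q -> q = I -> I = T
q -> s = I -> T = T
~(q -> s) = ~T = F
(q -> q) -> ~(q -> s) = T -> F = F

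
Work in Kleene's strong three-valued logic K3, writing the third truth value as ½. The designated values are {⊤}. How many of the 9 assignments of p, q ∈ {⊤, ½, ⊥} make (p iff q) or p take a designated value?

4

Designated under: (p=⊤, q=⊤); (p=⊤, q=½); (p=⊤, q=⊥); (p=⊥, q=⊥).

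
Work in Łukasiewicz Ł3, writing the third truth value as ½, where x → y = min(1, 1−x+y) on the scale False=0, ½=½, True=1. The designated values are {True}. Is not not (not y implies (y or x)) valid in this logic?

Countermodel: y=False, x=½ gives ½, which is not designated.

No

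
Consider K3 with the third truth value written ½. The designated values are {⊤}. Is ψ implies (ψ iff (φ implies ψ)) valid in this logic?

Countermodel: ψ=½, φ=⊤ gives ½, which is not designated.

No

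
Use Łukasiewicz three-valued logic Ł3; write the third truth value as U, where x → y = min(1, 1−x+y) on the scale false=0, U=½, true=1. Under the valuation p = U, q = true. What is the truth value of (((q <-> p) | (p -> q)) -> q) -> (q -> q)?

true

q <-> p = true <-> U = U  [1 − |1−½|]
p -> q = U -> true = true
(q <-> p) | (p -> q) = U | true = true
((q <-> p) | (p -> q)) -> q = true -> true = true
q -> q = true -> true = true
(((q <-> p) | (p -> q)) -> q) -> (q -> q) = true -> true = true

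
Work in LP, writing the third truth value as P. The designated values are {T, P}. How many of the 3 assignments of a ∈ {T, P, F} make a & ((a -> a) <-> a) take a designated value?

2

a=T: T ✓
a=P: P ✓
a=F: F ·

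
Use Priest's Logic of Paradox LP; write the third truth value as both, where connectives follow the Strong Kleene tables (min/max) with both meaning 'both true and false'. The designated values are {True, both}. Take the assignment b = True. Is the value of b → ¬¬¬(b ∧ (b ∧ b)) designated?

b ∧ b = True ∧ True = True
b ∧ (b ∧ b) = True ∧ True = True
¬(b ∧ (b ∧ b)) = ¬True = False
¬¬(b ∧ (b ∧ b)) = ¬False = True
¬¬¬(b ∧ (b ∧ b)) = ¬True = False
b → ¬¬¬(b ∧ (b ∧ b)) = True → False = False
False ∉ {True, both}.

No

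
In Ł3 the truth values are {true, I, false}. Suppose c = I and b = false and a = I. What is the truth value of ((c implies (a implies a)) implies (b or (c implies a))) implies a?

a implies a = I implies I = true  [min(1, 1−½+½)]
c implies (a implies a) = I implies true = true
c implies a = I implies I = true
b or (c implies a) = false or true = true
(c implies (a implies a)) implies (b or (c implies a)) = true implies true = true
((c implies (a implies a)) implies (b or (c implies a))) implies a = true implies I = I

I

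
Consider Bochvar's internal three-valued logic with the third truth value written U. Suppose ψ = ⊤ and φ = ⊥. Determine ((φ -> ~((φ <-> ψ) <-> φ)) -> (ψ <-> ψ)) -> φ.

φ <-> ψ = ⊥ <-> ⊤ = ⊥
(φ <-> ψ) <-> φ = ⊥ <-> ⊥ = ⊤
~((φ <-> ψ) <-> φ) = ~⊤ = ⊥
φ -> ~((φ <-> ψ) <-> φ) = ⊥ -> ⊥ = ⊤
ψ <-> ψ = ⊤ <-> ⊤ = ⊤
(φ -> ~((φ <-> ψ) <-> φ)) -> (ψ <-> ψ) = ⊤ -> ⊤ = ⊤
((φ -> ~((φ <-> ψ) <-> φ)) -> (ψ <-> ψ)) -> φ = ⊤ -> ⊥ = ⊥

⊥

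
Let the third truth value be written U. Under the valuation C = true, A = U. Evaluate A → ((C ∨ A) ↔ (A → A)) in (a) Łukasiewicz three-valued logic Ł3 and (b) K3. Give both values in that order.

true; U

In Łukasiewicz three-valued logic Ł3: C ∨ A = true ∨ U = true
A → A = U → U = true
(C ∨ A) ↔ (A → A) = true ↔ true = true
A → ((C ∨ A) ↔ (A → A)) = U → true = true
In K3: C ∨ A = true ∨ U = true
A → A = U → U = U  [¬U ∨ U]
(C ∨ A) ↔ (A → A) = true ↔ U = U
A → ((C ∨ A) ↔ (A → A)) = U → U = U
They differ because Łukasiewicz three-valued logic Ł3 and K3 treat U differently under implication.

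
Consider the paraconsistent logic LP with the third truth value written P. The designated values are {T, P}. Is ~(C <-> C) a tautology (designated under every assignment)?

Countermodel: C=T gives F, which is not designated.

No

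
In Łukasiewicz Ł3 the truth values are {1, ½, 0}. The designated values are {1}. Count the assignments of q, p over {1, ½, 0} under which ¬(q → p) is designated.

1

Designated under: (q=1, p=0).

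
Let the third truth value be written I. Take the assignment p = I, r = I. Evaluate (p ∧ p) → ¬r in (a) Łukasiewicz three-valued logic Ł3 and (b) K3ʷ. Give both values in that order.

In Łukasiewicz three-valued logic Ł3: p ∧ p = I ∧ I = I
¬r = ¬I = I
(p ∧ p) → ¬r = I → I = true  [min(1, 1−½+½)]
In K3ʷ: p ∧ p = I ∧ I = I
¬r = ¬I = I
(p ∧ p) → ¬r = I → I = I  [any arg is the third value ⇒ result is the third value]
They differ because Łukasiewicz three-valued logic Ł3 and K3ʷ treat I differently under the binary connectives.

true; I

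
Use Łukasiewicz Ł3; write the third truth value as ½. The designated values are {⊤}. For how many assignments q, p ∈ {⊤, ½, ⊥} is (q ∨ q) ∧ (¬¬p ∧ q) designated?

1

Designated under: (q=⊤, p=⊤).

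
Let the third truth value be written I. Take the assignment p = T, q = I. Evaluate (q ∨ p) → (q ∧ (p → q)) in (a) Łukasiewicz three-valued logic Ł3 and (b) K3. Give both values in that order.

I; I

In Łukasiewicz three-valued logic Ł3: q ∨ p = I ∨ T = T
p → q = T → I = I  [min(1, 1−1+½)]
q ∧ (p → q) = I ∧ I = I
(q ∨ p) → (q ∧ (p → q)) = T → I = I
In K3: q ∨ p = I ∨ T = T
p → q = T → I = I
q ∧ (p → q) = I ∧ I = I
(q ∨ p) → (q ∧ (p → q)) = T → I = I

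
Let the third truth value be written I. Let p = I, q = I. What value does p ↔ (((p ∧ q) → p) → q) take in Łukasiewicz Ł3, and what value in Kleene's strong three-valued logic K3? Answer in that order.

⊤; I

In Łukasiewicz Ł3: p ∧ q = I ∧ I = I
(p ∧ q) → p = I → I = ⊤
((p ∧ q) → p) → q = ⊤ → I = I
p ↔ (((p ∧ q) → p) → q) = I ↔ I = ⊤
In Kleene's strong three-valued logic K3: p ∧ q = I ∧ I = I
(p ∧ q) → p = I → I = I  [¬I ∨ I]
((p ∧ q) → p) → q = I → I = I
p ↔ (((p ∧ q) → p) → q) = I ↔ I = I
They differ because Łukasiewicz Ł3 and Kleene's strong three-valued logic K3 treat I differently under implication.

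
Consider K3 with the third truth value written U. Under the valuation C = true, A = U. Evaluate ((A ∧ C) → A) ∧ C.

U

A ∧ C = U ∧ true = U
(A ∧ C) → A = U → U = U
((A ∧ C) → A) ∧ C = U ∧ true = U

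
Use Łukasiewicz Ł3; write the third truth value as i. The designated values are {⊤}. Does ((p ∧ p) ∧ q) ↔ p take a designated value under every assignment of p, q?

Countermodel: p=⊤, q=i gives i, which is not designated.

No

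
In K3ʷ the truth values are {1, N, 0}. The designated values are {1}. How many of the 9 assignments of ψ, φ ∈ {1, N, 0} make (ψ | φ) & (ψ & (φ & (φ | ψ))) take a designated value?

Designated under: (ψ=1, φ=1).

1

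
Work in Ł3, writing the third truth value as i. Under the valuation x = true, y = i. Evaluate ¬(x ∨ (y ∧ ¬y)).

¬y = ¬i = i
y ∧ ¬y = i ∧ i = i
x ∨ (y ∧ ¬y) = true ∨ i = true
¬(x ∨ (y ∧ ¬y)) = ¬true = false

false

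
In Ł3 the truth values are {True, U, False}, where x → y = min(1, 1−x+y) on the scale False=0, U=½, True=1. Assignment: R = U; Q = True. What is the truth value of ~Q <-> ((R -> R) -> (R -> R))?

False

~Q = ~True = False
R -> R = U -> U = True  [min(1, 1−½+½)]
R -> R = U -> U = True
(R -> R) -> (R -> R) = True -> True = True
~Q <-> ((R -> R) -> (R -> R)) = False <-> True = False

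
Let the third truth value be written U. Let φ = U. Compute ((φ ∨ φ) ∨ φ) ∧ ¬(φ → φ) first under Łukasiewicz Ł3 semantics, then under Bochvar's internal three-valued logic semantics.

false; U

In Łukasiewicz Ł3: φ ∨ φ = U ∨ U = U
(φ ∨ φ) ∨ φ = U ∨ U = U
φ → φ = U → U = true  [min(1, 1−½+½)]
¬(φ → φ) = ¬true = false
((φ ∨ φ) ∨ φ) ∧ ¬(φ → φ) = U ∧ false = false
In Bochvar's internal three-valued logic: φ ∨ φ = U ∨ U = U
(φ ∨ φ) ∨ φ = U ∨ U = U
φ → φ = U → U = U
¬(φ → φ) = ¬U = U
((φ ∨ φ) ∨ φ) ∧ ¬(φ → φ) = U ∧ U = U
They differ because Łukasiewicz Ł3 and Bochvar's internal three-valued logic treat U differently under the binary connectives.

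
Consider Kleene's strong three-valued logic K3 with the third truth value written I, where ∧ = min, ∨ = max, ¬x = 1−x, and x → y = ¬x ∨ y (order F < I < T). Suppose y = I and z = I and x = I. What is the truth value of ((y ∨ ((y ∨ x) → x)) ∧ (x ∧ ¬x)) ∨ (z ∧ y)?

I

y ∨ x = I ∨ I = I
(y ∨ x) → x = I → I = I  [¬I ∨ I]
y ∨ ((y ∨ x) → x) = I ∨ I = I
¬x = ¬I = I
x ∧ ¬x = I ∧ I = I
(y ∨ ((y ∨ x) → x)) ∧ (x ∧ ¬x) = I ∧ I = I
z ∧ y = I ∧ I = I
((y ∨ ((y ∨ x) → x)) ∧ (x ∧ ¬x)) ∨ (z ∧ y) = I ∨ I = I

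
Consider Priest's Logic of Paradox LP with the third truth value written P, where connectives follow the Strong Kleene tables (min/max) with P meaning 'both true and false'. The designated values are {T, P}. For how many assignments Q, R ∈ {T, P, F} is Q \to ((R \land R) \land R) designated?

Of the 9 assignments, 8 give a value in {T, P}.

8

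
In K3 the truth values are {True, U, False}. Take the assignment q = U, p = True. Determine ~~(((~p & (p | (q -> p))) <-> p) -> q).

~p = ~True = False
q -> p = U -> True = True
p | (q -> p) = True | True = True
~p & (p | (q -> p)) = False & True = False
(~p & (p | (q -> p))) <-> p = False <-> True = False
((~p & (p | (q -> p))) <-> p) -> q = False -> U = True
~(((~p & (p | (q -> p))) <-> p) -> q) = ~True = False
~~(((~p & (p | (q -> p))) <-> p) -> q) = ~False = True

True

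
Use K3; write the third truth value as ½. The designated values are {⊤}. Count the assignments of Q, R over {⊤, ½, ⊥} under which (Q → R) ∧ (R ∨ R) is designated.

3

Designated under: (Q=⊤, R=⊤); (Q=½, R=⊤); (Q=⊥, R=⊤).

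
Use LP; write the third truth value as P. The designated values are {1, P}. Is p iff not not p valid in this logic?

Every assignment of p over {1, P, 0} gives a value in {1, P}.
In particular, with p=P: p iff not not p = P.

Yes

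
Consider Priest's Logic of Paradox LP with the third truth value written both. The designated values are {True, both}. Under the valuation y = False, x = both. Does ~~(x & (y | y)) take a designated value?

y | y = False | False = False
x & (y | y) = both & False = False
~(x & (y | y)) = ~False = True
~~(x & (y | y)) = ~True = False
False ∉ {True, both}.

No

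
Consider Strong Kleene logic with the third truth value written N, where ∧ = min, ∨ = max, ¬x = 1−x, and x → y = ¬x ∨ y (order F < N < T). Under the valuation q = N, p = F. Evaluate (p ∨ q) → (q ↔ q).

p ∨ q = F ∨ N = N
q ↔ q = N ↔ N = N
(p ∨ q) → (q ↔ q) = N → N = N  [¬N ∨ N]

N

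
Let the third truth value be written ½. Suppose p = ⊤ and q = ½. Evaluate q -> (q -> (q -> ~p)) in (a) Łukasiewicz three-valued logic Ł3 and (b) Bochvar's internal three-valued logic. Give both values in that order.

In Łukasiewicz three-valued logic Ł3: ~p = ~⊤ = ⊥
q -> ~p = ½ -> ⊥ = ½
q -> (q -> ~p) = ½ -> ½ = ⊤
q -> (q -> (q -> ~p)) = ½ -> ⊤ = ⊤
In Bochvar's internal three-valued logic: ~p = ~⊤ = ⊥
q -> ~p = ½ -> ⊥ = ½  [any arg is the third value ⇒ result is the third value]
q -> (q -> ~p) = ½ -> ½ = ½
q -> (q -> (q -> ~p)) = ½ -> ½ = ½
They differ because Łukasiewicz three-valued logic Ł3 and Bochvar's internal three-valued logic treat ½ differently under the binary connectives.

⊤; ½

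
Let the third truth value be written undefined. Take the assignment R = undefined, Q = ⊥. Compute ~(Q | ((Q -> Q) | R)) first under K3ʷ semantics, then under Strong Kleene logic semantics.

In K3ʷ: Q -> Q = ⊥ -> ⊥ = ⊤
(Q -> Q) | R = ⊤ | undefined = undefined
Q | ((Q -> Q) | R) = ⊥ | undefined = undefined
~(Q | ((Q -> Q) | R)) = ~undefined = undefined
In Strong Kleene logic: Q -> Q = ⊥ -> ⊥ = ⊤
(Q -> Q) | R = ⊤ | undefined = ⊤
Q | ((Q -> Q) | R) = ⊥ | ⊤ = ⊤
~(Q | ((Q -> Q) | R)) = ~⊤ = ⊥
They differ because K3ʷ and Strong Kleene logic treat undefined differently under the binary connectives.

undefined; ⊥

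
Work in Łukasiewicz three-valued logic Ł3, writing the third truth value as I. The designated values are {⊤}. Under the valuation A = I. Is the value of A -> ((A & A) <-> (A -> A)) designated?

Yes

A & A = I & I = I
A -> A = I -> I = ⊤
(A & A) <-> (A -> A) = I <-> ⊤ = I
A -> ((A & A) <-> (A -> A)) = I -> I = ⊤
⊤ ∈ {⊤}.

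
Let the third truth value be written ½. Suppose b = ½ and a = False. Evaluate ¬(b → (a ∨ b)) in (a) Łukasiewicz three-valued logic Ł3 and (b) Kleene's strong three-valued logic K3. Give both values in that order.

In Łukasiewicz three-valued logic Ł3: a ∨ b = False ∨ ½ = ½
b → (a ∨ b) = ½ → ½ = True
¬(b → (a ∨ b)) = ¬True = False
In Kleene's strong three-valued logic K3: a ∨ b = False ∨ ½ = ½
b → (a ∨ b) = ½ → ½ = ½  [¬½ ∨ ½]
¬(b → (a ∨ b)) = ¬½ = ½
They differ because Łukasiewicz three-valued logic Ł3 and Kleene's strong three-valued logic K3 treat ½ differently under implication.

False; ½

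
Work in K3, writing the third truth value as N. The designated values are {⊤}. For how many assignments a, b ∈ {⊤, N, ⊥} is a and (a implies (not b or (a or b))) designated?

3

Designated under: (a=⊤, b=⊤); (a=⊤, b=N); (a=⊤, b=⊥).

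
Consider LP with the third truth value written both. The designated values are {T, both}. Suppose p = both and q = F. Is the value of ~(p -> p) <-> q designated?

p -> p = both -> both = both
~(p -> p) = ~both = both
~(p -> p) <-> q = both <-> F = both
both ∈ {T, both}.

Yes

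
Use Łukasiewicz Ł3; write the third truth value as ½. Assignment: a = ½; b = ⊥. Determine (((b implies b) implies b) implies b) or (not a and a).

⊤

b implies b = ⊥ implies ⊥ = ⊤
(b implies b) implies b = ⊤ implies ⊥ = ⊥
((b implies b) implies b) implies b = ⊥ implies ⊥ = ⊤
not a = not ½ = ½
not a and a = ½ and ½ = ½
(((b implies b) implies b) implies b) or (not a and a) = ⊤ or ½ = ⊤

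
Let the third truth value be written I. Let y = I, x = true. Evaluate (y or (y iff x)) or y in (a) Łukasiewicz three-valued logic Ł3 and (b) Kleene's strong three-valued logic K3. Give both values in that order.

In Łukasiewicz three-valued logic Ł3: y iff x = I iff true = I  [1 − |½−1|]
y or (y iff x) = I or I = I
(y or (y iff x)) or y = I or I = I
In Kleene's strong three-valued logic K3: y iff x = I iff true = I
y or (y iff x) = I or I = I
(y or (y iff x)) or y = I or I = I

I; I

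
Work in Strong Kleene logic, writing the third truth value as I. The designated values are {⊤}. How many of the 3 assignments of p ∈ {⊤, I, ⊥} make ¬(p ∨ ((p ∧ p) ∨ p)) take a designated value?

p=⊤: ⊥ ·
p=I: I ·
p=⊥: ⊤ ✓

1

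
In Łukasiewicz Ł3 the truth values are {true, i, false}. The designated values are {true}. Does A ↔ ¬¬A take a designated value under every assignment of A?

Yes

Every assignment of A over {true, i, false} gives a value in {true}.
In particular, with A=i: A ↔ ¬¬A = true.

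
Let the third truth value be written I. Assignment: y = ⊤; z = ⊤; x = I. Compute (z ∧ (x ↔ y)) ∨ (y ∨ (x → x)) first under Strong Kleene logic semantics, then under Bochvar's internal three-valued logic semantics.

In Strong Kleene logic: x ↔ y = I ↔ ⊤ = I
z ∧ (x ↔ y) = ⊤ ∧ I = I
x → x = I → I = I  [¬I ∨ I]
y ∨ (x → x) = ⊤ ∨ I = ⊤
(z ∧ (x ↔ y)) ∨ (y ∨ (x → x)) = I ∨ ⊤ = ⊤
In Bochvar's internal three-valued logic: x ↔ y = I ↔ ⊤ = I
z ∧ (x ↔ y) = ⊤ ∧ I = I
x → x = I → I = I  [any arg is the third value ⇒ result is the third value]
y ∨ (x → x) = ⊤ ∨ I = I
(z ∧ (x ↔ y)) ∨ (y ∨ (x → x)) = I ∨ I = I
They differ because Strong Kleene logic and Bochvar's internal three-valued logic treat I differently under the binary connectives.

⊤; I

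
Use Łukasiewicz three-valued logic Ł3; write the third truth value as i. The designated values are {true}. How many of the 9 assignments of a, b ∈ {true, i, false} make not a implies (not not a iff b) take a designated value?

Of the 9 assignments, 7 give a value in {true}.

7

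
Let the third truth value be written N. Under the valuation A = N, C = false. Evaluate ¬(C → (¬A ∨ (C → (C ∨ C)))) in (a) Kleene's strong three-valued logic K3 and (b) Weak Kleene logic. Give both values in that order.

In Kleene's strong three-valued logic K3: ¬A = ¬N = N
C ∨ C = false ∨ false = false
C → (C ∨ C) = false → false = true
¬A ∨ (C → (C ∨ C)) = N ∨ true = true
C → (¬A ∨ (C → (C ∨ C))) = false → true = true
¬(C → (¬A ∨ (C → (C ∨ C)))) = ¬true = false
In Weak Kleene logic: ¬A = ¬N = N
C ∨ C = false ∨ false = false
C → (C ∨ C) = false → false = true
¬A ∨ (C → (C ∨ C)) = N ∨ true = N
C → (¬A ∨ (C → (C ∨ C))) = false → N = N  [any arg is the third value ⇒ result is the third value]
¬(C → (¬A ∨ (C → (C ∨ C)))) = ¬N = N
They differ because Kleene's strong three-valued logic K3 and Weak Kleene logic treat N differently under the binary connectives.

false; N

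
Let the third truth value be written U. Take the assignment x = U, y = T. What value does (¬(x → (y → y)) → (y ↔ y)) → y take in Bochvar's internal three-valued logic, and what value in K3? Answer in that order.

U; T

In Bochvar's internal three-valued logic: y → y = T → T = T
x → (y → y) = U → T = U  [any arg is the third value ⇒ result is the third value]
¬(x → (y → y)) = ¬U = U
y ↔ y = T ↔ T = T
¬(x → (y → y)) → (y ↔ y) = U → T = U
(¬(x → (y → y)) → (y ↔ y)) → y = U → T = U
In K3: y → y = T → T = T
x → (y → y) = U → T = T  [¬U ∨ T]
¬(x → (y → y)) = ¬T = F
y ↔ y = T ↔ T = T
¬(x → (y → y)) → (y ↔ y) = F → T = T
(¬(x → (y → y)) → (y ↔ y)) → y = T → T = T
They differ because Bochvar's internal three-valued logic and K3 treat U differently under the binary connectives.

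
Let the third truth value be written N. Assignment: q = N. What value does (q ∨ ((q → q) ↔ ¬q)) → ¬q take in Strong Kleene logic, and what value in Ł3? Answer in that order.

In Strong Kleene logic: q → q = N → N = N  [¬N ∨ N]
¬q = ¬N = N
(q → q) ↔ ¬q = N ↔ N = N
q ∨ ((q → q) ↔ ¬q) = N ∨ N = N
¬q = ¬N = N
(q ∨ ((q → q) ↔ ¬q)) → ¬q = N → N = N
In Ł3: q → q = N → N = true
¬q = ¬N = N
(q → q) ↔ ¬q = true ↔ N = N
q ∨ ((q → q) ↔ ¬q) = N ∨ N = N
¬q = ¬N = N
(q ∨ ((q → q) ↔ ¬q)) → ¬q = N → N = true
They differ because Strong Kleene logic and Ł3 treat N differently under implication.

N; true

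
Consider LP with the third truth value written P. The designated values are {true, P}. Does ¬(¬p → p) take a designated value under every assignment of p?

No

Countermodel: p=true gives false, which is not designated.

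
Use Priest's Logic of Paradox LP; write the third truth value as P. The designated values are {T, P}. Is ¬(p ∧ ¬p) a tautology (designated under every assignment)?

Every assignment of p over {T, P, F} gives a value in {T, P}.
In particular, with p=P: ¬(p ∧ ¬p) = P.

Yes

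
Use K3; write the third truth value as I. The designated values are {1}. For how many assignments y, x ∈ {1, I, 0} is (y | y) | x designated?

Of the 9 assignments, 5 give a value in {1}.

5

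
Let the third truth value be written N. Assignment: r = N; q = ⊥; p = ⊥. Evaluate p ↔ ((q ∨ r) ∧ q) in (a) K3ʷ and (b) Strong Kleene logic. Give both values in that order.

N; ⊤

In K3ʷ: q ∨ r = ⊥ ∨ N = N
(q ∨ r) ∧ q = N ∧ ⊥ = N
p ↔ ((q ∨ r) ∧ q) = ⊥ ↔ N = N
In Strong Kleene logic: q ∨ r = ⊥ ∨ N = N
(q ∨ r) ∧ q = N ∧ ⊥ = ⊥
p ↔ ((q ∨ r) ∧ q) = ⊥ ↔ ⊥ = ⊤
They differ because K3ʷ and Strong Kleene logic treat N differently under the binary connectives.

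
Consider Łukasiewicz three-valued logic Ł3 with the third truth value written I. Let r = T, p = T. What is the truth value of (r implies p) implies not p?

r implies p = T implies T = T
not p = not T = F
(r implies p) implies not p = T implies F = F

F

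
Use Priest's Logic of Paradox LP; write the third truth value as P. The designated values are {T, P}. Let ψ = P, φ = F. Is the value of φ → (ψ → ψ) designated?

ψ → ψ = P → P = P  [¬P ∨ P]
φ → (ψ → ψ) = F → P = T
T ∈ {T, P}.

Yes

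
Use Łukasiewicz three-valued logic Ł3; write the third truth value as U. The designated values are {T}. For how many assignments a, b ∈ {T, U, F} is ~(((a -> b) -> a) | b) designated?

1

Designated under: (a=F, b=F).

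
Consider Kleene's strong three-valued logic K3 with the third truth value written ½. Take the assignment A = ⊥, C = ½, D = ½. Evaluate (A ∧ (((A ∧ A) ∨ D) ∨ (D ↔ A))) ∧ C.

⊥

A ∧ A = ⊥ ∧ ⊥ = ⊥
(A ∧ A) ∨ D = ⊥ ∨ ½ = ½
D ↔ A = ½ ↔ ⊥ = ½
((A ∧ A) ∨ D) ∨ (D ↔ A) = ½ ∨ ½ = ½
A ∧ (((A ∧ A) ∨ D) ∨ (D ↔ A)) = ⊥ ∧ ½ = ⊥
(A ∧ (((A ∧ A) ∨ D) ∨ (D ↔ A))) ∧ C = ⊥ ∧ ½ = ⊥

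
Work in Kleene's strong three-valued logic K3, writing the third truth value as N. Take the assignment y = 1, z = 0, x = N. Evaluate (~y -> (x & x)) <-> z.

~y = ~1 = 0
x & x = N & N = N
~y -> (x & x) = 0 -> N = 1  [~0 | N]
(~y -> (x & x)) <-> z = 1 <-> 0 = 0

0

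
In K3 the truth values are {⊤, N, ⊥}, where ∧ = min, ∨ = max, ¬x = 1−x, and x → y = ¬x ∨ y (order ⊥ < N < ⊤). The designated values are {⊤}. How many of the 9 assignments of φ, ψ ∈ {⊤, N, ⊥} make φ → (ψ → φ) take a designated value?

7

Of the 9 assignments, 7 give a value in {⊤}.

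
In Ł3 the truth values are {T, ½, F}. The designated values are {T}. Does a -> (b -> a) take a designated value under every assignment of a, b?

Yes

Every assignment of a, b over {T, ½, F} gives a value in {T}.
In particular, with a=½, b=½: a -> (b -> a) = T.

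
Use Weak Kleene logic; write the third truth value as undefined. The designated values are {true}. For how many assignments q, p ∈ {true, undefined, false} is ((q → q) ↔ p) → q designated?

3

Designated under: (q=true, p=true); (q=true, p=false); (q=false, p=false).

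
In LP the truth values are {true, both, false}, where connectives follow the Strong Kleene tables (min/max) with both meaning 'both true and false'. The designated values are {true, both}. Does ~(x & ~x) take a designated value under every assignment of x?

Yes

Every assignment of x over {true, both, false} gives a value in {true, both}.
In particular, with x=both: ~(x & ~x) = both.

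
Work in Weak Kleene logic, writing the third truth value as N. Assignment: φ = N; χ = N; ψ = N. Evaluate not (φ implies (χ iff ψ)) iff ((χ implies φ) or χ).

χ iff ψ = N iff N = N
φ implies (χ iff ψ) = N implies N = N  [any arg is the third value ⇒ result is the third value]
not (φ implies (χ iff ψ)) = not N = N
χ implies φ = N implies N = N
(χ implies φ) or χ = N or N = N
not (φ implies (χ iff ψ)) iff ((χ implies φ) or χ) = N iff N = N

N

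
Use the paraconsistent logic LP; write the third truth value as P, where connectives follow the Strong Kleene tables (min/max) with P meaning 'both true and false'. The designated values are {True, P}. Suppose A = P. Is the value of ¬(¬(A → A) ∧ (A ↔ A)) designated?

A → A = P → P = P  [¬P ∨ P]
¬(A → A) = ¬P = P
A ↔ A = P ↔ P = P
¬(A → A) ∧ (A ↔ A) = P ∧ P = P
¬(¬(A → A) ∧ (A ↔ A)) = ¬P = P
P ∈ {True, P}.

Yes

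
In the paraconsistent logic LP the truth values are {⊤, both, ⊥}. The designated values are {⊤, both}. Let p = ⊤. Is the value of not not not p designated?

not p = not ⊤ = ⊥
not not p = not ⊥ = ⊤
not not not p = not ⊤ = ⊥
⊥ ∉ {⊤, both}.

No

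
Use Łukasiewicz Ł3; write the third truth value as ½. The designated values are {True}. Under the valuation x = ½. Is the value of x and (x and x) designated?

x and x = ½ and ½ = ½
x and (x and x) = ½ and ½ = ½
½ ∉ {True}.

No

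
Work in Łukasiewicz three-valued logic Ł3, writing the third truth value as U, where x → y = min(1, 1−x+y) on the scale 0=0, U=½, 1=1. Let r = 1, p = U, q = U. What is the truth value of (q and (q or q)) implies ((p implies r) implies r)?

q or q = U or U = U
q and (q or q) = U and U = U
p implies r = U implies 1 = 1  [min(1, 1−½+1)]
(p implies r) implies r = 1 implies 1 = 1
(q and (q or q)) implies ((p implies r) implies r) = U implies 1 = 1

1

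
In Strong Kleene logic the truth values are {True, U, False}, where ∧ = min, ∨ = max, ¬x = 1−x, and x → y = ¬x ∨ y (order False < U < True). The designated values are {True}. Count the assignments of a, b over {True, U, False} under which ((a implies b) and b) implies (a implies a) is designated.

Of the 9 assignments, 7 give a value in {True}.

7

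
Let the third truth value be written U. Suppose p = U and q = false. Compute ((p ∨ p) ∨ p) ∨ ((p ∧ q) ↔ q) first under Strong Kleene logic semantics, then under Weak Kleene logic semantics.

In Strong Kleene logic: p ∨ p = U ∨ U = U
(p ∨ p) ∨ p = U ∨ U = U
p ∧ q = U ∧ false = false
(p ∧ q) ↔ q = false ↔ false = true
((p ∨ p) ∨ p) ∨ ((p ∧ q) ↔ q) = U ∨ true = true
In Weak Kleene logic: p ∨ p = U ∨ U = U
(p ∨ p) ∨ p = U ∨ U = U
p ∧ q = U ∧ false = U
(p ∧ q) ↔ q = U ↔ false = U
((p ∨ p) ∨ p) ∨ ((p ∧ q) ↔ q) = U ∨ U = U
They differ because Strong Kleene logic and Weak Kleene logic treat U differently under the binary connectives.

true; U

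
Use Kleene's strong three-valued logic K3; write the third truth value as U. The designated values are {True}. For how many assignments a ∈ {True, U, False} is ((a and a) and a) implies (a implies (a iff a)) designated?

a=True: True ✓
a=U: U ·
a=False: True ✓

2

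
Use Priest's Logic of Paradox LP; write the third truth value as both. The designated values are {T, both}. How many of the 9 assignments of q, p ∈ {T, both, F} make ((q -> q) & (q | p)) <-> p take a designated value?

8

Of the 9 assignments, 8 give a value in {T, both}.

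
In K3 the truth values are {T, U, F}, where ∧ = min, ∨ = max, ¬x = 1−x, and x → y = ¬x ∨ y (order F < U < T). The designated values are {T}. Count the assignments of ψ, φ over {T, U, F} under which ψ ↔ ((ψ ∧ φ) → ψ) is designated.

Designated under: (ψ=T, φ=T); (ψ=T, φ=U); (ψ=T, φ=F).

3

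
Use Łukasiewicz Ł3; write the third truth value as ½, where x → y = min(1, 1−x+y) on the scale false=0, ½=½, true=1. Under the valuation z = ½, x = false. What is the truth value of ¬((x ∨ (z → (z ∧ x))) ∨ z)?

½

z ∧ x = ½ ∧ false = false
z → (z ∧ x) = ½ → false = ½  [min(1, 1−½+0)]
x ∨ (z → (z ∧ x)) = false ∨ ½ = ½
(x ∨ (z → (z ∧ x))) ∨ z = ½ ∨ ½ = ½
¬((x ∨ (z → (z ∧ x))) ∨ z) = ¬½ = ½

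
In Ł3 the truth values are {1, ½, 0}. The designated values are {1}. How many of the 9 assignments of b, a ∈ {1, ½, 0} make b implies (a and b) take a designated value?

Of the 9 assignments, 6 give a value in {1}.

6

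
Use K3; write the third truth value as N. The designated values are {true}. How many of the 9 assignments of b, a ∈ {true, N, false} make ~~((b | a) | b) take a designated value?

Of the 9 assignments, 5 give a value in {true}.

5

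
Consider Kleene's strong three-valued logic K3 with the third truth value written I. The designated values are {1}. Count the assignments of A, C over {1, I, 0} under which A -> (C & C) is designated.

Of the 9 assignments, 5 give a value in {1}.

5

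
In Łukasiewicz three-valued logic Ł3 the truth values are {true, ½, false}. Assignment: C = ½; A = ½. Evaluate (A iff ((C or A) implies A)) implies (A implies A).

true

C or A = ½ or ½ = ½
(C or A) implies A = ½ implies ½ = true  [min(1, 1−½+½)]
A iff ((C or A) implies A) = ½ iff true = ½
A implies A = ½ implies ½ = true
(A iff ((C or A) implies A)) implies (A implies A) = ½ implies true = true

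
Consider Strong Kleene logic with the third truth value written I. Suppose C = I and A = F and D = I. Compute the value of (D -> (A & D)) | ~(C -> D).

A & D = F & I = F
D -> (A & D) = I -> F = I  [~I | F]
C -> D = I -> I = I
~(C -> D) = ~I = I
(D -> (A & D)) | ~(C -> D) = I | I = I

I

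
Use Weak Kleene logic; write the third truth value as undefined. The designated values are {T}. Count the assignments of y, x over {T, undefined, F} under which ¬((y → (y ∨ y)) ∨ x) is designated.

Of the 9 assignments, 0 give a value in {T}.

0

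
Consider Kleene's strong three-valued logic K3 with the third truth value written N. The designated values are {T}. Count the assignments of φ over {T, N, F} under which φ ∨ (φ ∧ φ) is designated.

φ=T: T ✓
φ=N: N ·
φ=F: F ·

1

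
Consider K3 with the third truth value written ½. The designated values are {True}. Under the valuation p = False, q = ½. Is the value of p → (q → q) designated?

Yes

q → q = ½ → ½ = ½  [¬½ ∨ ½]
p → (q → q) = False → ½ = True
True ∈ {True}.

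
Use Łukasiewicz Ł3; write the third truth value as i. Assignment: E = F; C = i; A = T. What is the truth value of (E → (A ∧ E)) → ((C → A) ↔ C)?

i

A ∧ E = T ∧ F = F
E → (A ∧ E) = F → F = T
C → A = i → T = T  [min(1, 1−½+1)]
(C → A) ↔ C = T ↔ i = i
(E → (A ∧ E)) → ((C → A) ↔ C) = T → i = i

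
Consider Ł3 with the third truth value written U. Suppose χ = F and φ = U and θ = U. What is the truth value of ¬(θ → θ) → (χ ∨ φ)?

T

θ → θ = U → U = T  [min(1, 1−½+½)]
¬(θ → θ) = ¬T = F
χ ∨ φ = F ∨ U = U
¬(θ → θ) → (χ ∨ φ) = F → U = T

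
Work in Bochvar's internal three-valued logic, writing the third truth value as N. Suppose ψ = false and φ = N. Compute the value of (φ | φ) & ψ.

N

φ | φ = N | N = N
(φ | φ) & ψ = N & false = N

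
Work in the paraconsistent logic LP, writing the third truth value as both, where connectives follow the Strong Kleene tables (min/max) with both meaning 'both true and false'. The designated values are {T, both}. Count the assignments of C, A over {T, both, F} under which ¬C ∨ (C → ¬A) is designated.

8

Of the 9 assignments, 8 give a value in {T, both}.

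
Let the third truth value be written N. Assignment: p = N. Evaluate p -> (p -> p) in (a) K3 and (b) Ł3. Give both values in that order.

In K3: p -> p = N -> N = N  [~N | N]
p -> (p -> p) = N -> N = N
In Ł3: p -> p = N -> N = 1  [min(1, 1−½+½)]
p -> (p -> p) = N -> 1 = 1
They differ because K3 and Ł3 treat N differently under implication.

N; 1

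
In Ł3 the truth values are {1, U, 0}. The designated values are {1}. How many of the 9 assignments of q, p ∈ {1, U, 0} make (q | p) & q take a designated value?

3

Designated under: (q=1, p=1); (q=1, p=U); (q=1, p=0).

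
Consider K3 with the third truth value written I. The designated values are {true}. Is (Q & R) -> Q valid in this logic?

No

Countermodel: Q=I, R=true gives I, which is not designated.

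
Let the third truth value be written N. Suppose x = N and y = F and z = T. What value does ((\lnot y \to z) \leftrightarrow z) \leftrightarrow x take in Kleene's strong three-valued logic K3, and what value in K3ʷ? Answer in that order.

In Kleene's strong three-valued logic K3: \lnot y = \lnot F = T
\lnot y \to z = T \to T = T
(\lnot y \to z) \leftrightarrow z = T \leftrightarrow T = T
((\lnot y \to z) \leftrightarrow z) \leftrightarrow x = T \leftrightarrow N = N
In K3ʷ: \lnot y = \lnot F = T
\lnot y \to z = T \to T = T
(\lnot y \to z) \leftrightarrow z = T \leftrightarrow T = T
((\lnot y \to z) \leftrightarrow z) \leftrightarrow x = T \leftrightarrow N = N

N; N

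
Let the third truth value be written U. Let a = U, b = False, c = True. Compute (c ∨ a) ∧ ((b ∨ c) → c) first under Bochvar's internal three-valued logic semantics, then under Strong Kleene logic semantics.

In Bochvar's internal three-valued logic: c ∨ a = True ∨ U = U
b ∨ c = False ∨ True = True
(b ∨ c) → c = True → True = True
(c ∨ a) ∧ ((b ∨ c) → c) = U ∧ True = U
In Strong Kleene logic: c ∨ a = True ∨ U = True
b ∨ c = False ∨ True = True
(b ∨ c) → c = True → True = True
(c ∨ a) ∧ ((b ∨ c) → c) = True ∧ True = True
They differ because Bochvar's internal three-valued logic and Strong Kleene logic treat U differently under the binary connectives.

U; True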